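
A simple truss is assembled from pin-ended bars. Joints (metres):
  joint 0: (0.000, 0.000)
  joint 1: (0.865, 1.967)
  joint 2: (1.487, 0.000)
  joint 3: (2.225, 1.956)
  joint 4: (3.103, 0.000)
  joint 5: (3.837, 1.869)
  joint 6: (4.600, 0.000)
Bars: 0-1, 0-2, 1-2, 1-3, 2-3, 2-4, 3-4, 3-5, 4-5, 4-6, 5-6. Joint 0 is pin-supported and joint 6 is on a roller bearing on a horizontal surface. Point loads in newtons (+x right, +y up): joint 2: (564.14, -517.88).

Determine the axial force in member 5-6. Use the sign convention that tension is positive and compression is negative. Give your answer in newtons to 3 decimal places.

-180.823

N=7 nodes, M=11 members, R=3 reactions → 2N=14, M+R=14
member 0 (0-1): L=2.1488, (cx,cy)=(0.4026,0.9154)
member 1 (0-2): L=1.4870, (cx,cy)=(1.0000,0.0000)
member 2 (1-2): L=2.0630, (cx,cy)=(0.3015,-0.9535)
member 3 (1-3): L=1.3600, (cx,cy)=(1.0000,-0.0081)
member 4 (2-3): L=2.0906, (cx,cy)=(0.3530,0.9356)
member 5 (2-4): L=1.6160, (cx,cy)=(1.0000,0.0000)
member 6 (3-4): L=2.1440, (cx,cy)=(0.4095,-0.9123)
member 7 (3-5): L=1.6143, (cx,cy)=(0.9985,-0.0539)
member 8 (4-5): L=2.0080, (cx,cy)=(0.3655,0.9308)
member 9 (4-6): L=1.4970, (cx,cy)=(1.0000,0.0000)
member 10 (5-6): L=2.0187, (cx,cy)=(0.3780,-0.9258)
solve A·x = −loads:
  F[0-1] = -382.8607 N (compression)
  F[0-2] = +718.2611 N (tension)
  F[1-2] = +369.8279 N (tension)
  F[1-3] = -265.6339 N (compression)
  F[2-3] = +176.6336 N (tension)
  F[2-4] = +203.2718 N (tension)
  F[3-4] = -175.7347 N (compression)
  F[3-5] = -131.4975 N (compression)
  F[4-5] = +172.2440 N (tension)
  F[4-6] = +68.3435 N (tension)
  F[5-6] = -180.8233 N (compression)
  Rx@0 = -564.1400 N
  Ry@0 = +350.4697 N
  Ry@6 = +167.4103 N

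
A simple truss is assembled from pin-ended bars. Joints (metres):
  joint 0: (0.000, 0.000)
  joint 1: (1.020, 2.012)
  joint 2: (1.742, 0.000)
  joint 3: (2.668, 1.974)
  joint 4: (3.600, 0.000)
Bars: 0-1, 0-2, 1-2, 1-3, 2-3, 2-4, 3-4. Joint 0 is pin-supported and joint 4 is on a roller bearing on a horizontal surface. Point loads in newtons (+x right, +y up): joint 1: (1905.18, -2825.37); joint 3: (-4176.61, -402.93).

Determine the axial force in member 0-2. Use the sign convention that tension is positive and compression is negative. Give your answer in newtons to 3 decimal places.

N=5 nodes, M=7 members, R=3 reactions → 2N=10, M+R=10
member 0 (0-1): L=2.2558, (cx,cy)=(0.4522,0.8919)
member 1 (0-2): L=1.7420, (cx,cy)=(1.0000,0.0000)
member 2 (1-2): L=2.1376, (cx,cy)=(0.3378,-0.9412)
member 3 (1-3): L=1.6484, (cx,cy)=(0.9997,-0.0231)
member 4 (2-3): L=2.1804, (cx,cy)=(0.4247,0.9053)
member 5 (2-4): L=1.8580, (cx,cy)=(1.0000,0.0000)
member 6 (3-4): L=2.1830, (cx,cy)=(0.4269,-0.9043)
solve A·x = −loads:
  F[0-1] = -3761.0012 N (compression)
  F[0-2] = -570.8116 N (compression)
  F[1-2] = +655.9859 N (tension)
  F[1-3] = -3828.3805 N (compression)
  F[2-3] = -681.9946 N (compression)
  F[2-4] = -59.6089 N (compression)
  F[3-4] = +139.6176 N (tension)
  Rx@0 = +2271.4300 N
  Ry@0 = +3354.5532 N
  Ry@4 = -126.2532 N

-570.812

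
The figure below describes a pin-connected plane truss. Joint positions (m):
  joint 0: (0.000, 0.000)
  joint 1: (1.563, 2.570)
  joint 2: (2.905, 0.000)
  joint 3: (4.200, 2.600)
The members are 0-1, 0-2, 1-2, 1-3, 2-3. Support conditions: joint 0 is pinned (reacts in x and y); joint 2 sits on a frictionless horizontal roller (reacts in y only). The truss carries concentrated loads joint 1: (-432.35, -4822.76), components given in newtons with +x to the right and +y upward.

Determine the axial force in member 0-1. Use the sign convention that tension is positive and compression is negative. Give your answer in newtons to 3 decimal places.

-3055.281

N=4 nodes, M=5 members, R=3 reactions → 2N=8, M+R=8
member 0 (0-1): L=3.0080, (cx,cy)=(0.5196,0.8544)
member 1 (0-2): L=2.9050, (cx,cy)=(1.0000,0.0000)
member 2 (1-2): L=2.8993, (cx,cy)=(0.4629,-0.8864)
member 3 (1-3): L=2.6372, (cx,cy)=(0.9999,0.0114)
member 4 (2-3): L=2.9047, (cx,cy)=(0.4458,0.8951)
solve A·x = −loads:
  F[0-1] = -3055.2811 N (compression)
  F[0-2] = +1155.2351 N (tension)
  F[1-2] = -2495.7957 N (compression)
  F[1-3] = +0.0000 N (tension)
  F[2-3] = +0.0000 N (tension)
  Rx@0 = +432.3500 N
  Ry@0 = +2610.4246 N
  Ry@2 = +2212.3354 N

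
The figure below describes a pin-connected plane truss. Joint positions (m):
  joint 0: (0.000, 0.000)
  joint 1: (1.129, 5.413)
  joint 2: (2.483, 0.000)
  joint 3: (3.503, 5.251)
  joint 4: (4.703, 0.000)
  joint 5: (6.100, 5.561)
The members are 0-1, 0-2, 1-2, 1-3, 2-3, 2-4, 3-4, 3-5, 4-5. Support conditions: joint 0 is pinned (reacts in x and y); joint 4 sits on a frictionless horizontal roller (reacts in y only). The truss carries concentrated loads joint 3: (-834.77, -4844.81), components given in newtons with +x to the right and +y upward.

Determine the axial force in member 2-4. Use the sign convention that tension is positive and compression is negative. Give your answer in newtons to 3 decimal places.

N=6 nodes, M=9 members, R=3 reactions → 2N=12, M+R=12
member 0 (0-1): L=5.5295, (cx,cy)=(0.2042,0.9789)
member 1 (0-2): L=2.4830, (cx,cy)=(1.0000,0.0000)
member 2 (1-2): L=5.5798, (cx,cy)=(0.2427,-0.9701)
member 3 (1-3): L=2.3795, (cx,cy)=(0.9977,-0.0681)
member 4 (2-3): L=5.3491, (cx,cy)=(0.1907,0.9817)
member 5 (2-4): L=2.2200, (cx,cy)=(1.0000,0.0000)
member 6 (3-4): L=5.3864, (cx,cy)=(0.2228,-0.9749)
member 7 (3-5): L=2.6154, (cx,cy)=(0.9930,0.1185)
member 8 (4-5): L=5.7338, (cx,cy)=(0.2436,0.9699)
solve A·x = −loads:
  F[0-1] = -2214.8815 N (compression)
  F[0-2] = -382.5396 N (compression)
  F[1-2] = +2306.2011 N (tension)
  F[1-3] = -1014.2112 N (compression)
  F[2-3] = -2279.0889 N (compression)
  F[2-4] = +611.6750 N (tension)
  F[3-4] = -2745.5907 N (compression)
  F[3-5] = +0.0000 N (tension)
  F[4-5] = -0.0000 N (compression)
  Rx@0 = +834.7700 N
  Ry@0 = +2168.2223 N
  Ry@4 = +2676.5877 N

611.675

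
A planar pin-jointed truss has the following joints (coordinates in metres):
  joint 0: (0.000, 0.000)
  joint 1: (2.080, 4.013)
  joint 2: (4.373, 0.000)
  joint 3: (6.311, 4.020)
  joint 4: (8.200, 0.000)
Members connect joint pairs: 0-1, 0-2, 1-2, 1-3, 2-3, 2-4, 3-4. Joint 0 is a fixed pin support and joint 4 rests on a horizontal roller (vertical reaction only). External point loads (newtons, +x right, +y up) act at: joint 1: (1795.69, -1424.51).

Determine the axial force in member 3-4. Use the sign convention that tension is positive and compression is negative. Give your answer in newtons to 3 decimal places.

N=5 nodes, M=7 members, R=3 reactions → 2N=10, M+R=10
member 0 (0-1): L=4.5200, (cx,cy)=(0.4602,0.8878)
member 1 (0-2): L=4.3730, (cx,cy)=(1.0000,0.0000)
member 2 (1-2): L=4.6219, (cx,cy)=(0.4961,-0.8683)
member 3 (1-3): L=4.2310, (cx,cy)=(1.0000,0.0017)
member 4 (2-3): L=4.4628, (cx,cy)=(0.4343,0.9008)
member 5 (2-4): L=3.8270, (cx,cy)=(1.0000,0.0000)
member 6 (3-4): L=4.4417, (cx,cy)=(0.4253,-0.9051)
solve A·x = −loads:
  F[0-1] = -207.6727 N (compression)
  F[0-2] = +1891.2558 N (tension)
  F[1-2] = -1430.5532 N (compression)
  F[1-3] = -1181.5376 N (compression)
  F[2-3] = +1378.8903 N (tension)
  F[2-4] = +582.7388 N (tension)
  F[3-4] = -1370.2236 N (compression)
  Rx@0 = -1795.6900 N
  Ry@0 = +184.3777 N
  Ry@4 = +1240.1323 N

-1370.224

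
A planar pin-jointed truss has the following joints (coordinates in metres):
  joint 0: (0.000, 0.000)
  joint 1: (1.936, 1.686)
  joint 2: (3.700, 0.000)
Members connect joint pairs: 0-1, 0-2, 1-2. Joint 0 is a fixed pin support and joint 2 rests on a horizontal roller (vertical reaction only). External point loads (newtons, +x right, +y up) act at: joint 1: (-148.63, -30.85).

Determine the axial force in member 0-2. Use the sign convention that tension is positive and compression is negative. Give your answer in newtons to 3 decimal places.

-53.972

N=3 nodes, M=3 members, R=3 reactions → 2N=6, M+R=6
member 0 (0-1): L=2.5672, (cx,cy)=(0.7541,0.6567)
member 1 (0-2): L=3.7000, (cx,cy)=(1.0000,0.0000)
member 2 (1-2): L=2.4401, (cx,cy)=(0.7229,-0.6909)
solve A·x = −loads:
  F[0-1] = -125.5220 N (compression)
  F[0-2] = -53.9715 N (compression)
  F[1-2] = +74.6588 N (tension)
  Rx@0 = +148.6300 N
  Ry@0 = +82.4350 N
  Ry@2 = -51.5850 N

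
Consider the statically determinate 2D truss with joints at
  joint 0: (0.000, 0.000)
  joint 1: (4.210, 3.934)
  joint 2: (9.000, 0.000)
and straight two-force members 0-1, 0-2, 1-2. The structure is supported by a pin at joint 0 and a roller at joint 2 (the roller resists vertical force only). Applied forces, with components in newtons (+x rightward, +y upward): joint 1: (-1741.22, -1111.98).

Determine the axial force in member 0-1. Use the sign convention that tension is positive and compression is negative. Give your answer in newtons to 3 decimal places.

-1981.582

N=3 nodes, M=3 members, R=3 reactions → 2N=6, M+R=6
member 0 (0-1): L=5.7620, (cx,cy)=(0.7307,0.6828)
member 1 (0-2): L=9.0000, (cx,cy)=(1.0000,0.0000)
member 2 (1-2): L=6.1984, (cx,cy)=(0.7728,-0.6347)
solve A·x = −loads:
  F[0-1] = -1981.5820 N (compression)
  F[0-2] = -293.3748 N (compression)
  F[1-2] = +379.6370 N (tension)
  Rx@0 = +1741.2200 N
  Ry@0 = +1352.9271 N
  Ry@2 = -240.9471 N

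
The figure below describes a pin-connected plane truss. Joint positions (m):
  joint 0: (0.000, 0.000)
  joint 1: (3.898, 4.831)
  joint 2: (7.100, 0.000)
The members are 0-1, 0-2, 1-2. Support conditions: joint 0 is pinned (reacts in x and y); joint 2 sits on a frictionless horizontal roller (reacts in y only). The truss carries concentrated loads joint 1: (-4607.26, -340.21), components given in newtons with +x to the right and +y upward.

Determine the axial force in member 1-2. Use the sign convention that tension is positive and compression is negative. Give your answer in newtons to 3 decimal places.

3536.873

N=3 nodes, M=3 members, R=3 reactions → 2N=6, M+R=6
member 0 (0-1): L=6.2075, (cx,cy)=(0.6280,0.7783)
member 1 (0-2): L=7.1000, (cx,cy)=(1.0000,0.0000)
member 2 (1-2): L=5.7958, (cx,cy)=(0.5525,-0.8335)
solve A·x = −loads:
  F[0-1] = -4225.2498 N (compression)
  F[0-2] = -1954.0110 N (compression)
  F[1-2] = +3536.8733 N (tension)
  Rx@0 = +4607.2600 N
  Ry@0 = +3288.3134 N
  Ry@2 = -2948.1034 N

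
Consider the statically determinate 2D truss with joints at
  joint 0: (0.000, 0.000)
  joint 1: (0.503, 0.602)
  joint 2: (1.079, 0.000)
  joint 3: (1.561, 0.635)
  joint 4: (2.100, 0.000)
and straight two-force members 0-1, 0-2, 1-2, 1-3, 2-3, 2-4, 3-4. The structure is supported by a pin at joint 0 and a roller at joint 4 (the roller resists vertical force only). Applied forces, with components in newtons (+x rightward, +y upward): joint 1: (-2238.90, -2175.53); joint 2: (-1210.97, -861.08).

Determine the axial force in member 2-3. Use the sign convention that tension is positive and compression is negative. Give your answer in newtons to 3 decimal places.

N=5 nodes, M=7 members, R=3 reactions → 2N=10, M+R=10
member 0 (0-1): L=0.7845, (cx,cy)=(0.6412,0.7674)
member 1 (0-2): L=1.0790, (cx,cy)=(1.0000,0.0000)
member 2 (1-2): L=0.8332, (cx,cy)=(0.6913,-0.7225)
member 3 (1-3): L=1.0585, (cx,cy)=(0.9995,0.0312)
member 4 (2-3): L=0.7972, (cx,cy)=(0.6046,0.7965)
member 5 (2-4): L=1.0210, (cx,cy)=(1.0000,0.0000)
member 6 (3-4): L=0.8329, (cx,cy)=(0.6471,-0.7624)
solve A·x = −loads:
  F[0-1] = -3537.8677 N (compression)
  F[0-2] = -1181.4355 N (compression)
  F[1-2] = +723.6310 N (tension)
  F[1-3] = -530.0611 N (compression)
  F[2-3] = +424.6314 N (tension)
  F[2-4] = +273.0687 N (tension)
  F[3-4] = -421.9718 N (compression)
  Rx@0 = +3449.8700 N
  Ry@0 = +2714.9057 N
  Ry@4 = +321.7043 N

424.631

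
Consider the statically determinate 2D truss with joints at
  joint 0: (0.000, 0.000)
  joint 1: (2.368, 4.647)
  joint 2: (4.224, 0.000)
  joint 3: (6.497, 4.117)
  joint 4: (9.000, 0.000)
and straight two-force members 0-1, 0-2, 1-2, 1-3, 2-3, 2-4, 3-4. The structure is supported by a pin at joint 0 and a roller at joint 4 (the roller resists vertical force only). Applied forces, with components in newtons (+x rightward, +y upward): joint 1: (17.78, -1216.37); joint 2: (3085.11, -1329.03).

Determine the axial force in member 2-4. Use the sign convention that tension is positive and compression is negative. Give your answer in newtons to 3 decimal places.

N=5 nodes, M=7 members, R=3 reactions → 2N=10, M+R=10
member 0 (0-1): L=5.2156, (cx,cy)=(0.4540,0.8910)
member 1 (0-2): L=4.2240, (cx,cy)=(1.0000,0.0000)
member 2 (1-2): L=5.0039, (cx,cy)=(0.3709,-0.9287)
member 3 (1-3): L=4.1629, (cx,cy)=(0.9919,-0.1273)
member 4 (2-3): L=4.7028, (cx,cy)=(0.4833,0.8754)
member 5 (2-4): L=4.7760, (cx,cy)=(1.0000,0.0000)
member 6 (3-4): L=4.8182, (cx,cy)=(0.5195,-0.8545)
solve A·x = −loads:
  F[0-1] = -1787.2525 N (compression)
  F[0-2] = +3914.3497 N (tension)
  F[1-2] = +547.6276 N (tension)
  F[1-3] = -1040.8293 N (compression)
  F[2-3] = +937.2050 N (tension)
  F[2-4] = +579.3797 N (tension)
  F[3-4] = -1115.2801 N (compression)
  Rx@0 = -3102.8900 N
  Ry@0 = +1592.4211 N
  Ry@4 = +952.9789 N

579.380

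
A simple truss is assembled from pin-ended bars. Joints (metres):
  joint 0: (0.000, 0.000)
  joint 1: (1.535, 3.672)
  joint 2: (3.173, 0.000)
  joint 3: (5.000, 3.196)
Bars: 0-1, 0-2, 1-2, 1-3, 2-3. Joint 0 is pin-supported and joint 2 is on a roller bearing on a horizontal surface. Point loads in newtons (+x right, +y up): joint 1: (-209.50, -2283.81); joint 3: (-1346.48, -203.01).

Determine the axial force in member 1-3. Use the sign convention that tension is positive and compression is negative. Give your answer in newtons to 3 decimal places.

N=4 nodes, M=5 members, R=3 reactions → 2N=8, M+R=8
member 0 (0-1): L=3.9799, (cx,cy)=(0.3857,0.9226)
member 1 (0-2): L=3.1730, (cx,cy)=(1.0000,0.0000)
member 2 (1-2): L=4.0208, (cx,cy)=(0.4074,-0.9133)
member 3 (1-3): L=3.4975, (cx,cy)=(0.9907,-0.1361)
member 4 (2-3): L=3.6814, (cx,cy)=(0.4963,0.8682)
solve A·x = −loads:
  F[0-1] = -2883.8937 N (compression)
  F[0-2] = -443.7038 N (compression)
  F[1-2] = +584.3689 N (tension)
  F[1-3] = -1151.5532 N (compression)
  F[2-3] = -414.3608 N (compression)
  Rx@0 = +1555.9800 N
  Ry@0 = +2660.7676 N
  Ry@2 = -173.9476 N

-1151.553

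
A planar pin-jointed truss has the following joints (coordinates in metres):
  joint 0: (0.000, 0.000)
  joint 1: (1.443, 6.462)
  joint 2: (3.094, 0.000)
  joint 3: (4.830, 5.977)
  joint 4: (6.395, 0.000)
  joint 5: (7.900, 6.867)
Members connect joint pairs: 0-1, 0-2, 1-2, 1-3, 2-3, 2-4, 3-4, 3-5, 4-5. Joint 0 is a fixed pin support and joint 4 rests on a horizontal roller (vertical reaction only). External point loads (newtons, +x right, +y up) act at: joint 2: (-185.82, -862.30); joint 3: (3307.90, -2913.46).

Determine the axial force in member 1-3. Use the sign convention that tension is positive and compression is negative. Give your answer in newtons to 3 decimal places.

N=6 nodes, M=9 members, R=3 reactions → 2N=12, M+R=12
member 0 (0-1): L=6.6212, (cx,cy)=(0.2179,0.9760)
member 1 (0-2): L=3.0940, (cx,cy)=(1.0000,0.0000)
member 2 (1-2): L=6.6696, (cx,cy)=(0.2475,-0.9689)
member 3 (1-3): L=3.4215, (cx,cy)=(0.9899,-0.1417)
member 4 (2-3): L=6.2240, (cx,cy)=(0.2789,0.9603)
member 5 (2-4): L=3.3010, (cx,cy)=(1.0000,0.0000)
member 6 (3-4): L=6.1785, (cx,cy)=(0.2533,-0.9674)
member 7 (3-5): L=3.1964, (cx,cy)=(0.9605,0.2784)
member 8 (4-5): L=7.0300, (cx,cy)=(0.2141,0.9768)
solve A·x = −loads:
  F[0-1] = +1981.2120 N (tension)
  F[0-2] = +2690.2990 N (tension)
  F[1-2] = -2137.7249 N (compression)
  F[1-3] = +970.7597 N (tension)
  F[2-3] = +3054.7216 N (tension)
  F[2-4] = +1494.9190 N (tension)
  F[3-4] = -5901.8173 N (compression)
  F[3-5] = -0.0000 N (compression)
  F[4-5] = +0.0000 N (tension)
  Rx@0 = -3122.0800 N
  Ry@0 = -1933.5889 N
  Ry@4 = +5709.3489 N

970.760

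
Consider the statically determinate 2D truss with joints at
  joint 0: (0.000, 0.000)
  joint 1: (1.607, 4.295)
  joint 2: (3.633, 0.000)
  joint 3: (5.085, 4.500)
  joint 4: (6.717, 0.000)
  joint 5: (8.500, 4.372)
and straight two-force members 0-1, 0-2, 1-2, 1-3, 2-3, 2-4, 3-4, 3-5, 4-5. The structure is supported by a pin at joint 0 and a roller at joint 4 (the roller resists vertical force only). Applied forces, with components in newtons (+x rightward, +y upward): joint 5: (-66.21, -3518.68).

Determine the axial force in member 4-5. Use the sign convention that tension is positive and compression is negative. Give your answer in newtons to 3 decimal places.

-3745.470

N=6 nodes, M=9 members, R=3 reactions → 2N=12, M+R=12
member 0 (0-1): L=4.5858, (cx,cy)=(0.3504,0.9366)
member 1 (0-2): L=3.6330, (cx,cy)=(1.0000,0.0000)
member 2 (1-2): L=4.7489, (cx,cy)=(0.4266,-0.9044)
member 3 (1-3): L=3.4840, (cx,cy)=(0.9983,0.0588)
member 4 (2-3): L=4.7285, (cx,cy)=(0.3071,0.9517)
member 5 (2-4): L=3.0840, (cx,cy)=(1.0000,0.0000)
member 6 (3-4): L=4.7868, (cx,cy)=(0.3409,-0.9401)
member 7 (3-5): L=3.4174, (cx,cy)=(0.9993,-0.0375)
member 8 (4-5): L=4.7216, (cx,cy)=(0.3776,0.9260)
solve A·x = −loads:
  F[0-1] = +951.2435 N (tension)
  F[0-2] = -399.5545 N (compression)
  F[1-2] = -937.2860 N (compression)
  F[1-3] = +734.4899 N (tension)
  F[2-3] = +890.7433 N (tension)
  F[2-4] = -1072.9541 N (compression)
  F[3-4] = -1001.4575 N (compression)
  F[3-5] = +1349.1255 N (tension)
  F[4-5] = -3745.4701 N (compression)
  Rx@0 = +66.2100 N
  Ry@0 = -890.9240 N
  Ry@4 = +4409.6040 N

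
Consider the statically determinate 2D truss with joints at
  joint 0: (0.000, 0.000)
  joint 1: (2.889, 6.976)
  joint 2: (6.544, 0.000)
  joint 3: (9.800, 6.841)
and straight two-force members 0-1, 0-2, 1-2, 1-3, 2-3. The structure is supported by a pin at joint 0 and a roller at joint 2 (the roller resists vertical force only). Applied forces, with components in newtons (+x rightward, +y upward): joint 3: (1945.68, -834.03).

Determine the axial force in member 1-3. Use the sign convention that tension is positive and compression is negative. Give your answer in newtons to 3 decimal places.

2321.503

N=4 nodes, M=5 members, R=3 reactions → 2N=8, M+R=8
member 0 (0-1): L=7.5506, (cx,cy)=(0.3826,0.9239)
member 1 (0-2): L=6.5440, (cx,cy)=(1.0000,0.0000)
member 2 (1-2): L=7.8755, (cx,cy)=(0.4641,-0.8858)
member 3 (1-3): L=6.9123, (cx,cy)=(0.9998,-0.0195)
member 4 (2-3): L=7.5763, (cx,cy)=(0.4298,0.9029)
solve A·x = −loads:
  F[0-1] = +2650.6615 N (tension)
  F[0-2] = +931.4817 N (tension)
  F[1-2] = -2815.9230 N (compression)
  F[1-3] = +2321.5029 N (tension)
  F[2-3] = -873.4658 N (compression)
  Rx@0 = -1945.6800 N
  Ry@0 = -2448.9607 N
  Ry@2 = +3282.9907 N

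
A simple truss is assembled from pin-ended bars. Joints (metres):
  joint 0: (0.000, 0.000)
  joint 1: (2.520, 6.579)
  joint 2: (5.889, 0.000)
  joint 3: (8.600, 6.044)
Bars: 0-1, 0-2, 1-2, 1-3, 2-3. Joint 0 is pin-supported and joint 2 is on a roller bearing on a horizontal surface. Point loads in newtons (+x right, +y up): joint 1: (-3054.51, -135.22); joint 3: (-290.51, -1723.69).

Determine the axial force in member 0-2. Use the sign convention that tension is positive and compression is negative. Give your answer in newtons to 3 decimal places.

N=4 nodes, M=5 members, R=3 reactions → 2N=8, M+R=8
member 0 (0-1): L=7.0451, (cx,cy)=(0.3577,0.9338)
member 1 (0-2): L=5.8890, (cx,cy)=(1.0000,0.0000)
member 2 (1-2): L=7.3914, (cx,cy)=(0.4558,-0.8901)
member 3 (1-3): L=6.1035, (cx,cy)=(0.9962,-0.0877)
member 4 (2-3): L=6.6242, (cx,cy)=(0.4093,0.9124)
solve A·x = −loads:
  F[0-1] = -3206.5634 N (compression)
  F[0-2] = -2198.0493 N (compression)
  F[1-2] = +3166.3725 N (tension)
  F[1-3] = +466.1089 N (tension)
  F[2-3] = -1844.3667 N (compression)
  Rx@0 = +3345.0200 N
  Ry@0 = +2994.4127 N
  Ry@2 = -1135.5027 N

-2198.049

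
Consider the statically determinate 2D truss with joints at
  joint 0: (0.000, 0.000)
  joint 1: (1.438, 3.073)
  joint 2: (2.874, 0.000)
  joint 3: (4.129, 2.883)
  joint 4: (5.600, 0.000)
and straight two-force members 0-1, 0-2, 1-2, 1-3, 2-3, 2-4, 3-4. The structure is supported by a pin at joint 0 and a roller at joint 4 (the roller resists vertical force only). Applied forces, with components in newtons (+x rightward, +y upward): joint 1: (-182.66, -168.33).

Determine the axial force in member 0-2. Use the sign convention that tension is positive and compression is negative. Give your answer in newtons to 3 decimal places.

N=5 nodes, M=7 members, R=3 reactions → 2N=10, M+R=10
member 0 (0-1): L=3.3928, (cx,cy)=(0.4238,0.9057)
member 1 (0-2): L=2.8740, (cx,cy)=(1.0000,0.0000)
member 2 (1-2): L=3.3920, (cx,cy)=(0.4234,-0.9060)
member 3 (1-3): L=2.6977, (cx,cy)=(0.9975,-0.0704)
member 4 (2-3): L=3.1443, (cx,cy)=(0.3991,0.9169)
member 5 (2-4): L=2.7260, (cx,cy)=(1.0000,0.0000)
member 6 (3-4): L=3.2366, (cx,cy)=(0.4545,-0.8908)
solve A·x = −loads:
  F[0-1] = -248.7914 N (compression)
  F[0-2] = -77.2129 N (compression)
  F[1-2] = +58.8515 N (tension)
  F[1-3] = +52.4281 N (tension)
  F[2-3] = -58.1501 N (compression)
  F[2-4] = -29.0883 N (compression)
  F[3-4] = +64.0021 N (tension)
  Rx@0 = +182.6600 N
  Ry@0 = +225.3399 N
  Ry@4 = -57.0099 N

-77.213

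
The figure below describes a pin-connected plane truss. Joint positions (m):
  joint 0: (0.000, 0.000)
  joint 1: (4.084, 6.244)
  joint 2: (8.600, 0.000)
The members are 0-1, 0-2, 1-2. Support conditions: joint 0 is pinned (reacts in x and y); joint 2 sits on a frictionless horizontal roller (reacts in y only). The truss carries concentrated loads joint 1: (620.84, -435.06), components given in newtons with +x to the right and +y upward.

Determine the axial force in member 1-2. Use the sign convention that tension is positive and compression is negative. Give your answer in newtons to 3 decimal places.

-811.275

N=3 nodes, M=3 members, R=3 reactions → 2N=6, M+R=6
member 0 (0-1): L=7.4610, (cx,cy)=(0.5474,0.8369)
member 1 (0-2): L=8.6000, (cx,cy)=(1.0000,0.0000)
member 2 (1-2): L=7.7060, (cx,cy)=(0.5860,-0.8103)
solve A·x = −loads:
  F[0-1] = +265.6300 N (tension)
  F[0-2] = +475.4396 N (tension)
  F[1-2] = -811.2750 N (compression)
  Rx@0 = -620.8400 N
  Ry@0 = -222.3016 N
  Ry@2 = +657.3616 N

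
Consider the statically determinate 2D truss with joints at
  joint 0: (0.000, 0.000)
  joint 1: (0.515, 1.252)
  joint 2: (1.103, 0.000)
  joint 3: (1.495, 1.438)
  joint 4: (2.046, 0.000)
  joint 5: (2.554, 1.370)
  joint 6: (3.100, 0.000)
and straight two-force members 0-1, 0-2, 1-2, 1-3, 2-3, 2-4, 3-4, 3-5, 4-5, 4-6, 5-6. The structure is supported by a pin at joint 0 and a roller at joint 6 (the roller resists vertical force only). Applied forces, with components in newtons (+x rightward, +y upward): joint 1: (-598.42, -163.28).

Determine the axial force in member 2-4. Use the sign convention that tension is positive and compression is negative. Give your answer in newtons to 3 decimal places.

N=7 nodes, M=11 members, R=3 reactions → 2N=14, M+R=14
member 0 (0-1): L=1.3538, (cx,cy)=(0.3804,0.9248)
member 1 (0-2): L=1.1030, (cx,cy)=(1.0000,0.0000)
member 2 (1-2): L=1.3832, (cx,cy)=(0.4251,-0.9051)
member 3 (1-3): L=0.9975, (cx,cy)=(0.9825,0.1865)
member 4 (2-3): L=1.4905, (cx,cy)=(0.2630,0.9648)
member 5 (2-4): L=0.9430, (cx,cy)=(1.0000,0.0000)
member 6 (3-4): L=1.5399, (cx,cy)=(0.3578,-0.9338)
member 7 (3-5): L=1.0612, (cx,cy)=(0.9979,-0.0641)
member 8 (4-5): L=1.4612, (cx,cy)=(0.3477,0.9376)
member 9 (4-6): L=1.0540, (cx,cy)=(1.0000,0.0000)
member 10 (5-6): L=1.4748, (cx,cy)=(0.3702,-0.9289)
solve A·x = −loads:
  F[0-1] = -408.5559 N (compression)
  F[0-2] = -442.9990 N (compression)
  F[1-2] = +302.9313 N (tension)
  F[1-3] = +319.8322 N (tension)
  F[2-3] = -284.2025 N (compression)
  F[2-4] = -239.4764 N (compression)
  F[3-4] = +218.6836 N (tension)
  F[3-5] = +161.5626 N (tension)
  F[4-5] = -217.7927 N (compression)
  F[4-6] = -85.5103 N (compression)
  F[5-6] = +230.9709 N (tension)
  Rx@0 = +598.4200 N
  Ry@0 = +377.8389 N
  Ry@6 = -214.5589 N

-239.476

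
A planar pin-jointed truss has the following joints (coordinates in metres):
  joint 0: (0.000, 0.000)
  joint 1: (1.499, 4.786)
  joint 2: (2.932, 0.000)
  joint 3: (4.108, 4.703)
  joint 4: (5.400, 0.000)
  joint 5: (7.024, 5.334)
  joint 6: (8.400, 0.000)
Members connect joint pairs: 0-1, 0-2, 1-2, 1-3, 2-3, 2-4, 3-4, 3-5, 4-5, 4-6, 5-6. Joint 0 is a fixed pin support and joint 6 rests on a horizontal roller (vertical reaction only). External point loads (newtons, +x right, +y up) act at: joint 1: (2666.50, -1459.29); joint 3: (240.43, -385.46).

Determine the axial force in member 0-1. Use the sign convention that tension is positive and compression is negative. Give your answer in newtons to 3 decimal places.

270.416

N=7 nodes, M=11 members, R=3 reactions → 2N=14, M+R=14
member 0 (0-1): L=5.0153, (cx,cy)=(0.2989,0.9543)
member 1 (0-2): L=2.9320, (cx,cy)=(1.0000,0.0000)
member 2 (1-2): L=4.9959, (cx,cy)=(0.2868,-0.9580)
member 3 (1-3): L=2.6103, (cx,cy)=(0.9995,-0.0318)
member 4 (2-3): L=4.8478, (cx,cy)=(0.2426,0.9701)
member 5 (2-4): L=2.4680, (cx,cy)=(1.0000,0.0000)
member 6 (3-4): L=4.8772, (cx,cy)=(0.2649,-0.9643)
member 7 (3-5): L=2.9835, (cx,cy)=(0.9774,0.2115)
member 8 (4-5): L=5.5757, (cx,cy)=(0.2913,0.9566)
member 9 (4-6): L=3.0000, (cx,cy)=(1.0000,0.0000)
member 10 (5-6): L=5.5086, (cx,cy)=(0.2498,-0.9683)
solve A·x = −loads:
  F[0-1] = +270.4155 N (tension)
  F[0-2] = +2826.1060 N (tension)
  F[1-2] = -1723.2198 N (compression)
  F[1-3] = -2092.4566 N (compression)
  F[2-3] = +1701.6381 N (tension)
  F[2-4] = +1919.0381 N (tension)
  F[3-4] = -2464.8340 N (compression)
  F[3-5] = -1295.3977 N (compression)
  F[4-5] = +2484.4965 N (tension)
  F[4-6] = +542.4557 N (tension)
  F[5-6] = -2171.6456 N (compression)
  Rx@0 = -2906.9300 N
  Ry@0 = -258.0544 N
  Ry@6 = +2102.8044 N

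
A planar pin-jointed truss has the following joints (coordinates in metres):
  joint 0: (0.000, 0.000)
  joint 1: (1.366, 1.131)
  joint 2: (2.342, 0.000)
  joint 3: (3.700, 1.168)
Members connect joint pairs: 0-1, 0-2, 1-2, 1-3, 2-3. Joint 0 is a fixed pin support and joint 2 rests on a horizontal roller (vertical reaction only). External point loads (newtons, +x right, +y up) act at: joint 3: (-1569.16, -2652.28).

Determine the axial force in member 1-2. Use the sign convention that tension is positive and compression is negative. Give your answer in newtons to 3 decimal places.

-965.400

N=4 nodes, M=5 members, R=3 reactions → 2N=8, M+R=8
member 0 (0-1): L=1.7734, (cx,cy)=(0.7703,0.6377)
member 1 (0-2): L=2.3420, (cx,cy)=(1.0000,0.0000)
member 2 (1-2): L=1.4939, (cx,cy)=(0.6533,-0.7571)
member 3 (1-3): L=2.3343, (cx,cy)=(0.9999,0.0159)
member 4 (2-3): L=1.7912, (cx,cy)=(0.7582,0.6521)
solve A·x = −loads:
  F[0-1] = +1184.4071 N (tension)
  F[0-2] = -2481.4508 N (compression)
  F[1-2] = -965.4001 N (compression)
  F[1-3] = +1543.2033 N (tension)
  F[2-3] = -4104.9409 N (compression)
  Rx@0 = +1569.1600 N
  Ry@0 = -755.3447 N
  Ry@2 = +3407.6247 N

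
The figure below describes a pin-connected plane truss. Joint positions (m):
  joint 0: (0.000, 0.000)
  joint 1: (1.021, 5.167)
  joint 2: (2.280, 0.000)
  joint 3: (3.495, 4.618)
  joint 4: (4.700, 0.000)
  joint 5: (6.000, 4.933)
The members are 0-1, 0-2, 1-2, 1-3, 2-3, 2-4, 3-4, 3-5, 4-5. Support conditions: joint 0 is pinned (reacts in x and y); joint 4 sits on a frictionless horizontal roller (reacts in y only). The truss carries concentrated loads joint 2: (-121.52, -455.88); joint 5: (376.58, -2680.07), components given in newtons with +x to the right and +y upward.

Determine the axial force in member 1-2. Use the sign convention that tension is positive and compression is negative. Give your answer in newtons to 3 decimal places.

N=6 nodes, M=9 members, R=3 reactions → 2N=12, M+R=12
member 0 (0-1): L=5.2669, (cx,cy)=(0.1939,0.9810)
member 1 (0-2): L=2.2800, (cx,cy)=(1.0000,0.0000)
member 2 (1-2): L=5.3182, (cx,cy)=(0.2367,-0.9716)
member 3 (1-3): L=2.5342, (cx,cy)=(0.9763,-0.2166)
member 4 (2-3): L=4.7752, (cx,cy)=(0.2544,0.9671)
member 5 (2-4): L=2.4200, (cx,cy)=(1.0000,0.0000)
member 6 (3-4): L=4.7726, (cx,cy)=(0.2525,-0.9676)
member 7 (3-5): L=2.5247, (cx,cy)=(0.9922,0.1248)
member 8 (4-5): L=5.1014, (cx,cy)=(0.2548,0.9670)
solve A·x = −loads:
  F[0-1] = +919.2525 N (tension)
  F[0-2] = +76.8612 N (tension)
  F[1-2] = -1024.2840 N (compression)
  F[1-3] = +430.9165 N (tension)
  F[2-3] = +1500.4299 N (tension)
  F[2-4] = -425.8751 N (compression)
  F[3-4] = -1257.6038 N (compression)
  F[3-5] = +1128.7971 N (tension)
  F[4-5] = -2917.2155 N (compression)
  Rx@0 = -255.0600 N
  Ry@0 = -901.8150 N
  Ry@4 = +4037.7650 N

-1024.284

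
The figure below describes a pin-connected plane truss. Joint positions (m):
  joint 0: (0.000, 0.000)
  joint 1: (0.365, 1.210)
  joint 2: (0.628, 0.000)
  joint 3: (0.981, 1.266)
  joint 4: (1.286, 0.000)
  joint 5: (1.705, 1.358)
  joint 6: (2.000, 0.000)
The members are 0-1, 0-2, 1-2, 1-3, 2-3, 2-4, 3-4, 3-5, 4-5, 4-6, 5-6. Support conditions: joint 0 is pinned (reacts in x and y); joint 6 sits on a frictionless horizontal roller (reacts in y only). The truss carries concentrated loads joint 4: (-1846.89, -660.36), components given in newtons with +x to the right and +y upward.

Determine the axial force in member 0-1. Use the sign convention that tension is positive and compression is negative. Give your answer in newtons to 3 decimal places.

N=7 nodes, M=11 members, R=3 reactions → 2N=14, M+R=14
member 0 (0-1): L=1.2639, (cx,cy)=(0.2888,0.9574)
member 1 (0-2): L=0.6280, (cx,cy)=(1.0000,0.0000)
member 2 (1-2): L=1.2383, (cx,cy)=(0.2124,-0.9772)
member 3 (1-3): L=0.6185, (cx,cy)=(0.9959,0.0905)
member 4 (2-3): L=1.3143, (cx,cy)=(0.2686,0.9633)
member 5 (2-4): L=0.6580, (cx,cy)=(1.0000,0.0000)
member 6 (3-4): L=1.3022, (cx,cy)=(0.2342,-0.9722)
member 7 (3-5): L=0.7298, (cx,cy)=(0.9920,0.1261)
member 8 (4-5): L=1.4212, (cx,cy)=(0.2948,0.9556)
member 9 (4-6): L=0.7140, (cx,cy)=(1.0000,0.0000)
member 10 (5-6): L=1.3897, (cx,cy)=(0.2123,-0.9772)
solve A·x = −loads:
  F[0-1] = -246.2409 N (compression)
  F[0-2] = -1775.7758 N (compression)
  F[1-2] = +230.0907 N (tension)
  F[1-3] = -120.4794 N (compression)
  F[2-3] = -233.4176 N (compression)
  F[2-4] = -1664.2128 N (compression)
  F[3-4] = +212.1224 N (tension)
  F[3-5] = -234.2279 N (compression)
  F[4-5] = +475.2630 N (tension)
  F[4-6] = +92.2389 N (tension)
  F[5-6] = -434.5146 N (compression)
  Rx@0 = +1846.8900 N
  Ry@0 = +235.7485 N
  Ry@6 = +424.6115 N

-246.241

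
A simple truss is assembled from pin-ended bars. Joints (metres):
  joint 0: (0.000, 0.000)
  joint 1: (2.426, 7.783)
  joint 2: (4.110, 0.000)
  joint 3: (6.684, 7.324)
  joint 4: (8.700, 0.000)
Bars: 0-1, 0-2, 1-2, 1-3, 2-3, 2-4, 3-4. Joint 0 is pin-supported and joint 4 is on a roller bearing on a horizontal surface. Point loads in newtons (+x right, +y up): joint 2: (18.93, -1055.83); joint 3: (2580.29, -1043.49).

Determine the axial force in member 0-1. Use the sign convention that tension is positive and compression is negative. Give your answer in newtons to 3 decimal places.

1438.517

N=5 nodes, M=7 members, R=3 reactions → 2N=10, M+R=10
member 0 (0-1): L=8.1523, (cx,cy)=(0.2976,0.9547)
member 1 (0-2): L=4.1100, (cx,cy)=(1.0000,0.0000)
member 2 (1-2): L=7.9631, (cx,cy)=(0.2115,-0.9774)
member 3 (1-3): L=4.2827, (cx,cy)=(0.9942,-0.1072)
member 4 (2-3): L=7.7631, (cx,cy)=(0.3316,0.9434)
member 5 (2-4): L=4.5900, (cx,cy)=(1.0000,0.0000)
member 6 (3-4): L=7.5964, (cx,cy)=(0.2654,-0.9641)
solve A·x = −loads:
  F[0-1] = +1438.5166 N (tension)
  F[0-2] = +2171.1413 N (tension)
  F[1-2] = -1487.0218 N (compression)
  F[1-3] = +746.8492 N (tension)
  F[2-3] = +2659.6731 N (tension)
  F[2-4] = +955.8840 N (tension)
  F[3-4] = -3601.8220 N (compression)
  Rx@0 = -2599.2200 N
  Ry@0 = -1373.3458 N
  Ry@4 = +3472.6658 N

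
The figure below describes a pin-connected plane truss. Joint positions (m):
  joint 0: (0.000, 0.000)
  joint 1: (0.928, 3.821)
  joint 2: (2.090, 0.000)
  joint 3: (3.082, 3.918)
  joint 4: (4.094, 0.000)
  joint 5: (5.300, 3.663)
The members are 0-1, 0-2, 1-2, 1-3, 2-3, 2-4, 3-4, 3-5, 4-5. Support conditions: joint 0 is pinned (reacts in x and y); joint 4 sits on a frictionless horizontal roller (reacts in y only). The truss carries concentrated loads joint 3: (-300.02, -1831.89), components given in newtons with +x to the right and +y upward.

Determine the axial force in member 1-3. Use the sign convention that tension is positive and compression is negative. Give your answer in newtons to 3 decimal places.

-399.672

N=6 nodes, M=9 members, R=3 reactions → 2N=12, M+R=12
member 0 (0-1): L=3.9321, (cx,cy)=(0.2360,0.9718)
member 1 (0-2): L=2.0900, (cx,cy)=(1.0000,0.0000)
member 2 (1-2): L=3.9938, (cx,cy)=(0.2910,-0.9567)
member 3 (1-3): L=2.1562, (cx,cy)=(0.9990,0.0450)
member 4 (2-3): L=4.0416, (cx,cy)=(0.2454,0.9694)
member 5 (2-4): L=2.0040, (cx,cy)=(1.0000,0.0000)
member 6 (3-4): L=4.0466, (cx,cy)=(0.2501,-0.9682)
member 7 (3-5): L=2.2326, (cx,cy)=(0.9935,-0.1142)
member 8 (4-5): L=3.8564, (cx,cy)=(0.3127,0.9498)
solve A·x = −loads:
  F[0-1] = -761.4593 N (compression)
  F[0-2] = -120.3098 N (compression)
  F[1-2] = +754.6155 N (tension)
  F[1-3] = -399.6720 N (compression)
  F[2-3] = -744.7506 N (compression)
  F[2-4] = +282.0430 N (tension)
  F[3-4] = -1127.7781 N (compression)
  F[3-5] = -0.0000 N (compression)
  F[4-5] = +0.0000 N (tension)
  Rx@0 = +300.0200 N
  Ry@0 = +739.9490 N
  Ry@4 = +1091.9410 N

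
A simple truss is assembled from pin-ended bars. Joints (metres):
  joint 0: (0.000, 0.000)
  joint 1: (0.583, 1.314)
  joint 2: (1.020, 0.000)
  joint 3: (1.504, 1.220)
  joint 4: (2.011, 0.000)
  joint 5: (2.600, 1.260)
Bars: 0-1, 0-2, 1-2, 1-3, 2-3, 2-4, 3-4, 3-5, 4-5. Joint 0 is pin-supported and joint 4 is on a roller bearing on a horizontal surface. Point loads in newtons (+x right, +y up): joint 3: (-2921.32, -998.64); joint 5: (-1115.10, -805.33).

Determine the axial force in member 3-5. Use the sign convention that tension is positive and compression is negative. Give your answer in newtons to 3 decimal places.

-751.961

N=6 nodes, M=9 members, R=3 reactions → 2N=12, M+R=12
member 0 (0-1): L=1.4375, (cx,cy)=(0.4056,0.9141)
member 1 (0-2): L=1.0200, (cx,cy)=(1.0000,0.0000)
member 2 (1-2): L=1.3848, (cx,cy)=(0.3156,-0.9489)
member 3 (1-3): L=0.9258, (cx,cy)=(0.9948,-0.1015)
member 4 (2-3): L=1.3125, (cx,cy)=(0.3688,0.9295)
member 5 (2-4): L=0.9910, (cx,cy)=(1.0000,0.0000)
member 6 (3-4): L=1.3212, (cx,cy)=(0.3838,-0.9234)
member 7 (3-5): L=1.0967, (cx,cy)=(0.9993,0.0365)
member 8 (4-5): L=1.3909, (cx,cy)=(0.4235,0.9059)
solve A·x = −loads:
  F[0-1] = -2720.6094 N (compression)
  F[0-2] = -2933.0565 N (compression)
  F[1-2] = +2835.6764 N (tension)
  F[1-3] = -2008.6207 N (compression)
  F[2-3] = -2894.7858 N (compression)
  F[2-4] = -970.6933 N (compression)
  F[3-4] = +1581.8774 N (tension)
  F[3-5] = -751.9608 N (compression)
  F[4-5] = -858.7019 N (compression)
  Rx@0 = +4036.4200 N
  Ry@0 = +2486.8262 N
  Ry@4 = -682.8562 N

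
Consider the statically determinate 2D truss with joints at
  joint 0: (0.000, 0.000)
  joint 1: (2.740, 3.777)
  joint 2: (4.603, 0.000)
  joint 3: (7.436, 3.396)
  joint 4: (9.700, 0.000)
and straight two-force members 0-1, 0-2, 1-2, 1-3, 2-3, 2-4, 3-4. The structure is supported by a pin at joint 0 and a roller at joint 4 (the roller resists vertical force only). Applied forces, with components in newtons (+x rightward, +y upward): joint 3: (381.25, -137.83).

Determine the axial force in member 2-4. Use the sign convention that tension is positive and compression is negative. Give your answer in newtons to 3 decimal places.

N=5 nodes, M=7 members, R=3 reactions → 2N=10, M+R=10
member 0 (0-1): L=4.6662, (cx,cy)=(0.5872,0.8094)
member 1 (0-2): L=4.6030, (cx,cy)=(1.0000,0.0000)
member 2 (1-2): L=4.2115, (cx,cy)=(0.4424,-0.8968)
member 3 (1-3): L=4.7114, (cx,cy)=(0.9967,-0.0809)
member 4 (2-3): L=4.4225, (cx,cy)=(0.6406,0.7679)
member 5 (2-4): L=5.0970, (cx,cy)=(1.0000,0.0000)
member 6 (3-4): L=4.0815, (cx,cy)=(0.5547,-0.8321)
solve A·x = −loads:
  F[0-1] = +125.1569 N (tension)
  F[0-2] = +307.7575 N (tension)
  F[1-2] = -124.5951 N (compression)
  F[1-3] = +129.0314 N (tension)
  F[2-3] = +145.5179 N (tension)
  F[2-4] = +159.4247 N (tension)
  F[3-4] = -287.4069 N (compression)
  Rx@0 = -381.2500 N
  Ry@0 = -101.3070 N
  Ry@4 = +239.1370 N

159.425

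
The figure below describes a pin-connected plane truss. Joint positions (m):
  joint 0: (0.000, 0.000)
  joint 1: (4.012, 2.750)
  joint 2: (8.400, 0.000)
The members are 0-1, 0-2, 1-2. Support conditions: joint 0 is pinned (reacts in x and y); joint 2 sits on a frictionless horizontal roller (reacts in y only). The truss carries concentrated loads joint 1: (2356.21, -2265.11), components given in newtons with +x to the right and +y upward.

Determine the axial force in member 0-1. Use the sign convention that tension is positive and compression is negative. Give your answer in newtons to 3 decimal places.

-728.492

N=3 nodes, M=3 members, R=3 reactions → 2N=6, M+R=6
member 0 (0-1): L=4.8640, (cx,cy)=(0.8248,0.5654)
member 1 (0-2): L=8.4000, (cx,cy)=(1.0000,0.0000)
member 2 (1-2): L=5.1785, (cx,cy)=(0.8473,-0.5310)
solve A·x = −loads:
  F[0-1] = -728.4916 N (compression)
  F[0-2] = +2957.0939 N (tension)
  F[1-2] = -3489.8274 N (compression)
  Rx@0 = -2356.2100 N
  Ry@0 = +411.8720 N
  Ry@2 = +1853.2380 N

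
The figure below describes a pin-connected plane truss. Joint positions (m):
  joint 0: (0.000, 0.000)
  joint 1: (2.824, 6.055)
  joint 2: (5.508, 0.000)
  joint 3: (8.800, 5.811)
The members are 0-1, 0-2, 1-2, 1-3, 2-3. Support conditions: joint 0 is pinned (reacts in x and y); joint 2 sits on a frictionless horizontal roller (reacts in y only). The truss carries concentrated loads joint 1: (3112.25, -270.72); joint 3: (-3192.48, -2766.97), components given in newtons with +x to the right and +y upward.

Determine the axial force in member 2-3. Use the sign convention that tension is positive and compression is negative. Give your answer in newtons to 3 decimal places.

N=4 nodes, M=5 members, R=3 reactions → 2N=8, M+R=8
member 0 (0-1): L=6.6812, (cx,cy)=(0.4227,0.9063)
member 1 (0-2): L=5.5080, (cx,cy)=(1.0000,0.0000)
member 2 (1-2): L=6.6232, (cx,cy)=(0.4052,-0.9142)
member 3 (1-3): L=5.9810, (cx,cy)=(0.9992,-0.0408)
member 4 (2-3): L=6.6787, (cx,cy)=(0.4929,0.8701)
solve A·x = −loads:
  F[0-1] = +1737.9411 N (tension)
  F[0-2] = -814.8240 N (compression)
  F[1-2] = -1948.0565 N (compression)
  F[1-3] = -1589.5455 N (compression)
  F[2-3] = -3254.6630 N (compression)
  Rx@0 = +80.2300 N
  Ry@0 = -1575.0590 N
  Ry@2 = +4612.7490 N

-3254.663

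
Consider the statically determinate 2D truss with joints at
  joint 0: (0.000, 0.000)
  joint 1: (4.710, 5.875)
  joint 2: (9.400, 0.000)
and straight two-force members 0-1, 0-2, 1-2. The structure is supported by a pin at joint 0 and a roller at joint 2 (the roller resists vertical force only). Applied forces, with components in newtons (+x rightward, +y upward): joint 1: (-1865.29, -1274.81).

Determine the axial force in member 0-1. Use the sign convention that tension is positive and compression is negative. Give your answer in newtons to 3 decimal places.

N=3 nodes, M=3 members, R=3 reactions → 2N=6, M+R=6
member 0 (0-1): L=7.5299, (cx,cy)=(0.6255,0.7802)
member 1 (0-2): L=9.4000, (cx,cy)=(1.0000,0.0000)
member 2 (1-2): L=7.5174, (cx,cy)=(0.6239,-0.7815)
solve A·x = −loads:
  F[0-1] = -2309.4175 N (compression)
  F[0-2] = -420.7390 N (compression)
  F[1-2] = +674.3870 N (tension)
  Rx@0 = +1865.2900 N
  Ry@0 = +1801.8551 N
  Ry@2 = -527.0451 N

-2309.418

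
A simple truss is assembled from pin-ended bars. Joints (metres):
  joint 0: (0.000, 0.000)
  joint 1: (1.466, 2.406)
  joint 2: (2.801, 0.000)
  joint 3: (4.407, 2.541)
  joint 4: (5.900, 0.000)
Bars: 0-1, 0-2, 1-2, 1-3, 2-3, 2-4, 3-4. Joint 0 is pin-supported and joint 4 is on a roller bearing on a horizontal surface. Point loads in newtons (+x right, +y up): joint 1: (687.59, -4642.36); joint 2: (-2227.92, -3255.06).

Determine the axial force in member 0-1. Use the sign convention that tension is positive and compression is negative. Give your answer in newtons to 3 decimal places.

-5759.236

N=5 nodes, M=7 members, R=3 reactions → 2N=10, M+R=10
member 0 (0-1): L=2.8174, (cx,cy)=(0.5203,0.8540)
member 1 (0-2): L=2.8010, (cx,cy)=(1.0000,0.0000)
member 2 (1-2): L=2.7516, (cx,cy)=(0.4852,-0.8744)
member 3 (1-3): L=2.9441, (cx,cy)=(0.9989,0.0459)
member 4 (2-3): L=3.0060, (cx,cy)=(0.5343,0.8453)
member 5 (2-4): L=3.0990, (cx,cy)=(1.0000,0.0000)
member 6 (3-4): L=2.9472, (cx,cy)=(0.5066,-0.8622)
solve A·x = −loads:
  F[0-1] = -5759.2363 N (compression)
  F[0-2] = +1456.3719 N (tension)
  F[1-2] = +119.0045 N (tension)
  F[1-3] = -3745.9708 N (compression)
  F[2-3] = +3727.6056 N (tension)
  F[2-4] = +1750.4889 N (tension)
  F[3-4] = -3455.4349 N (compression)
  Rx@0 = +1540.3300 N
  Ry@0 = +4918.1888 N
  Ry@4 = +2979.2312 N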